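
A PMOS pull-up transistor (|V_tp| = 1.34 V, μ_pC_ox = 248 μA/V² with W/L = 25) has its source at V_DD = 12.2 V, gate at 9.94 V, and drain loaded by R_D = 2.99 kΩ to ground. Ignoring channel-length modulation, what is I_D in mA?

I_D = 2.62 mA

V_SG = V_DD − V_G = 12.2 − 9.94 = 2.26 V, so V_ov = 2.26 − 1.34 = 0.92 V.
k_p = μ_pC_ox · (W/L) = 6.2 mA/V².
Assume saturation: I_D = ½ k_p V_ov² = 0.5 × 6.2 × 0.92² = 2.62 mA, giving V_SD = V_DD − I_D R_D = 12.2 − 2.62 × 2.99 = 4.35 V.
V_SD = 4.35 V ≥ V_ov = 0.92 V, confirming saturation.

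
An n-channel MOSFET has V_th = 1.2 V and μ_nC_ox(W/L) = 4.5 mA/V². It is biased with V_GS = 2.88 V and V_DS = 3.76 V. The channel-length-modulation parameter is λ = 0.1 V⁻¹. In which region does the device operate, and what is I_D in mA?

Saturation; I_D = 8.74 mA

V_ov = V_GS − V_th = 2.88 − 1.2 = 1.68 V.
Since V_DS = 3.76 V ≥ V_ov = 1.68 V, the device is in saturation.
I_D = ½ k_n V_ov² (1 + λ V_DS) = 0.5 × 4.5 × 1.68² × (1 + 0.1 × 3.76) = 8.74 mA.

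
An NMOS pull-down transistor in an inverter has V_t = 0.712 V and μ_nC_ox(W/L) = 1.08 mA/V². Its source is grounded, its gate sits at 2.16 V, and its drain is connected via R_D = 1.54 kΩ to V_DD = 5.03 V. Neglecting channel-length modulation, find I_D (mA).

I_D = 1.13 mA

V_GS = V_G = 2.16 V, so V_ov = 2.16 − 0.712 = 1.45 V.
Assume saturation: I_D = ½ k_n V_ov² = 0.5 × 1.08 × 1.45² = 1.13 mA, giving V_DS = V_DD − I_D R_D = 5.03 − 1.13 × 1.54 = 3.29 V.
V_DS = 3.29 V ≥ V_ov = 1.45 V, confirming saturation.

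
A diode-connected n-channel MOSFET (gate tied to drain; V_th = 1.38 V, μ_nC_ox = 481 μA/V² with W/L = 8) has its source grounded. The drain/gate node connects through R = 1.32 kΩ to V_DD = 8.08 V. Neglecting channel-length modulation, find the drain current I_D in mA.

With gate tied to drain, V_GS = V_DS ≥ V_GS − V_th, so the device is in saturation.
k_n = μ_nC_ox · (W/L) = 3.848 mA/V².
KCL at the drain: ½ k_n (V_GS − V_th)² = (V_DD − V_GS)/R.
Let x = V_GS − 1.38. Then 2.54 x² + x − 6.7 = 0, giving x = 1.44 V (positive root), so V_GS = 2.82 V.
I_D = (V_DD − V_GS)/R = (8.08 − 2.82) / 1.32 = 3.99 mA.

I_D = 3.99 mA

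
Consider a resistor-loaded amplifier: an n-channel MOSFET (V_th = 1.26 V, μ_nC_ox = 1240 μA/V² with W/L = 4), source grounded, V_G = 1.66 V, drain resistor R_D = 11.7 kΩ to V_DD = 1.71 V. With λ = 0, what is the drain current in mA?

I_D = 0.139 mA

V_GS = V_G = 1.66 V, so V_ov = 1.66 − 1.26 = 0.4 V.
k_n = μ_nC_ox · (W/L) = 4.96 mA/V².
Assume saturation: I_D = ½ k_n V_ov² = 0.5 × 4.96 × 0.4² = 0.397 mA, giving V_DS = V_DD − I_D R_D = 1.71 − 0.397 × 11.7 = -2.93 V.
But -2.93 V < V_ov = 0.4 V, so the device is actually in triode.
In triode I_D = k_n[V_ov V_DS − ½ V_DS²] and I_D = (V_DD − V_DS)/R_D. Equating: 29 V_DS² − 24.21 V_DS + 1.71 = 0, giving V_DS = 0.0779 V (the root below V_ov).
I_D = (1.71 − 0.0779) / 11.7 = 0.139 mA.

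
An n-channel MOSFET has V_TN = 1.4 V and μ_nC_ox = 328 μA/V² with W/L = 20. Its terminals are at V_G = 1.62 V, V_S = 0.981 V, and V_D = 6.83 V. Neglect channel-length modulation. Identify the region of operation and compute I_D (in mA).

V_GS = V_G − V_S = 1.62 − 0.981 = 0.639 V; V_DS = V_D − V_S = 6.83 − 0.981 = 5.85 V.
V_GS = 0.639 V < V_TN = 1.4 V, so the transistor is in cutoff.

Cutoff; I_D = 0 mA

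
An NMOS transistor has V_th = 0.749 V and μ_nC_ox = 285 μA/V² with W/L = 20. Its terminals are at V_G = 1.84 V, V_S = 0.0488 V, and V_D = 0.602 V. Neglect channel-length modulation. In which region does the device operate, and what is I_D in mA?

V_GS = V_G − V_S = 1.84 − 0.0488 = 1.79 V; V_DS = V_D − V_S = 0.602 − 0.0488 = 0.553 V.
k_n = μ_nC_ox · (W/L) = 5.7 mA/V².
V_ov = V_GS − V_th = 1.79 − 0.749 = 1.04 V.
Since V_DS = 0.553 V < V_ov = 1.04 V, the device is in the triode region.
I_D = k_n [V_ov · V_DS − ½ V_DS²] = 5.7 × [1.04 × 0.553 − 0.5 × 0.553²] = 2.41 mA.

Triode; I_D = 2.41 mA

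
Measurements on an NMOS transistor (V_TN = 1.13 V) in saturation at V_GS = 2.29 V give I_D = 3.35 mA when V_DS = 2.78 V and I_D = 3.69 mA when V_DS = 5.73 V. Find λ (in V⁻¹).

With V_GS fixed, I_D ∝ (1 + λ V_DS) in saturation, so I_D2/I_D1 = (1 + λ V_DS2)/(1 + λ V_DS1).
3.69/3.35 = 1.101 = (1 + 5.73 λ)/(1 + 2.78 λ).
Solving: λ (I_D1 V_DS2 − I_D2 V_DS1) = I_D2 − I_D1, so λ = (3.69 − 3.35) / (3.35 × 5.73 − 3.69 × 2.78) = 0.34 / 8.94 = 0.038 V⁻¹.

λ = 0.0380 V⁻¹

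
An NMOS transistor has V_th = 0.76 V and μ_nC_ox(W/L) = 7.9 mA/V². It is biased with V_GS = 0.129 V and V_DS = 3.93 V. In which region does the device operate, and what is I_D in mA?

V_GS = 0.129 V < V_th = 0.76 V, so the transistor is in cutoff.

Cutoff; I_D = 0 mA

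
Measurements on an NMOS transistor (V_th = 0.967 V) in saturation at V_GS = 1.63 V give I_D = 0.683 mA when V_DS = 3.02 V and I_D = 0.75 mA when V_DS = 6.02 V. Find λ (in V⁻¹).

λ = 0.0363 V⁻¹

With V_GS fixed, I_D ∝ (1 + λ V_DS) in saturation, so I_D2/I_D1 = (1 + λ V_DS2)/(1 + λ V_DS1).
0.75/0.683 = 1.098 = (1 + 6.02 λ)/(1 + 3.02 λ).
Solving: λ (I_D1 V_DS2 − I_D2 V_DS1) = I_D2 − I_D1, so λ = (0.75 − 0.683) / (0.683 × 6.02 − 0.75 × 3.02) = 0.067 / 1.85 = 0.0363 V⁻¹.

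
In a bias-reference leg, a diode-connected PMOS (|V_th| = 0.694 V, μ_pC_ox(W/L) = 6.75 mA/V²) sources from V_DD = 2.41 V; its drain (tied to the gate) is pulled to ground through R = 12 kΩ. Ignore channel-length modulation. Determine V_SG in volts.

With gate tied to drain, V_SG = V_SD ≥ V_SG − |V_th|, so the device is in saturation.
KCL at the drain: ½ k_p (V_SG − |V_th|)² = (V_DD − V_SG)/R.
Let x = V_SG − 0.694. Then 40.5 x² + x − 1.716 = 0, giving x = 0.194 V (positive root), so V_SG = 0.888 V.
I_D = (V_DD − V_SG)/R = (2.41 − 0.888) / 12 = 0.127 mA.

V_SG = 0.888 V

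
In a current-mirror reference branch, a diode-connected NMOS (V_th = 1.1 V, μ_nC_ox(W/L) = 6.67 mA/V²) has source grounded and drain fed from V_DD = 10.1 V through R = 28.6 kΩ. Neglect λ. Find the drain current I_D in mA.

I_D = 0.304 mA

With gate tied to drain, V_GS = V_DS ≥ V_GS − V_th, so the device is in saturation.
KCL at the drain: ½ k_n (V_GS − V_th)² = (V_DD − V_GS)/R.
Let x = V_GS − 1.1. Then 95.4 x² + x − 9 = 0, giving x = 0.302 V (positive root), so V_GS = 1.4 V.
I_D = (V_DD − V_GS)/R = (10.1 − 1.4) / 28.6 = 0.304 mA.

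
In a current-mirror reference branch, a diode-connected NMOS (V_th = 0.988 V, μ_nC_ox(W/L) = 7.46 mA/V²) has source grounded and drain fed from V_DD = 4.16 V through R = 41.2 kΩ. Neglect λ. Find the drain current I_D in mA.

With gate tied to drain, V_GS = V_DS ≥ V_GS − V_th, so the device is in saturation.
KCL at the drain: ½ k_n (V_GS − V_th)² = (V_DD − V_GS)/R.
Let x = V_GS − 0.988. Then 154 x² + x − 3.172 = 0, giving x = 0.14 V (positive root), so V_GS = 1.13 V.
I_D = (V_DD − V_GS)/R = (4.16 − 1.13) / 41.2 = 0.0736 mA.

I_D = 0.0736 mA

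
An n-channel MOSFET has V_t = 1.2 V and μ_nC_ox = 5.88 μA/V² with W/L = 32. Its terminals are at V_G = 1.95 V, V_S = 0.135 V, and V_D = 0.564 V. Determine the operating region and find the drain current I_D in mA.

V_GS = V_G − V_S = 1.95 − 0.135 = 1.81 V; V_DS = V_D − V_S = 0.564 − 0.135 = 0.429 V.
k_n = μ_nC_ox · (W/L) = 0.1882 mA/V².
V_ov = V_GS − V_t = 1.81 − 1.2 = 0.615 V.
Since V_DS = 0.429 V < V_ov = 0.615 V, the device is in the triode region.
I_D = k_n [V_ov · V_DS − ½ V_DS²] = 0.1882 × [0.615 × 0.429 − 0.5 × 0.429²] = 0.0323 mA.

Triode; I_D = 0.0323 mA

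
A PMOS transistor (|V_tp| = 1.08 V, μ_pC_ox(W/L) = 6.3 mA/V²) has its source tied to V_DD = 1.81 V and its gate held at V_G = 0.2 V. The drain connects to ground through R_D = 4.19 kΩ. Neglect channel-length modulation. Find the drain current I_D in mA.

V_SG = V_DD − V_G = 1.81 − 0.2 = 1.61 V, so V_ov = 1.61 − 1.08 = 0.53 V.
Assume saturation: I_D = ½ k_p V_ov² = 0.5 × 6.3 × 0.53² = 0.885 mA, giving V_SD = V_DD − I_D R_D = 1.81 − 0.885 × 4.19 = -1.9 V.
But -1.9 V < V_ov = 0.53 V, so the device is actually in triode.
In triode I_D = k_p[V_ov V_SD − ½ V_SD²] and I_D = (V_DD − V_SD)/R_D. Equating: 13.2 V_SD² − 14.99 V_SD + 1.81 = 0, giving V_SD = 0.137 V (the root below V_ov).
I_D = (1.81 − 0.137) / 4.19 = 0.399 mA.

I_D = 0.399 mA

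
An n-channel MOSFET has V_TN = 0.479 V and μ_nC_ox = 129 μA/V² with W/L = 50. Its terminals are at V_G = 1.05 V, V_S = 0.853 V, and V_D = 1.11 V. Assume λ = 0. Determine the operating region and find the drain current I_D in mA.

Cutoff; I_D = 0 mA

V_GS = V_G − V_S = 1.05 − 0.853 = 0.197 V; V_DS = V_D − V_S = 1.11 − 0.853 = 0.257 V.
V_GS = 0.197 V < V_TN = 0.479 V, so the transistor is in cutoff.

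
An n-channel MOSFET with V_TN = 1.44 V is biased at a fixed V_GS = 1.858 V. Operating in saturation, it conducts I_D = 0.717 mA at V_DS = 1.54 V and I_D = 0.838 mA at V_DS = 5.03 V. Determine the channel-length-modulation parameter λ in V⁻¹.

With V_GS fixed, I_D ∝ (1 + λ V_DS) in saturation, so I_D2/I_D1 = (1 + λ V_DS2)/(1 + λ V_DS1).
0.838/0.717 = 1.169 = (1 + 5.03 λ)/(1 + 1.54 λ).
Solving: λ (I_D1 V_DS2 − I_D2 V_DS1) = I_D2 − I_D1, so λ = (0.838 − 0.717) / (0.717 × 5.03 − 0.838 × 1.54) = 0.121 / 2.32 = 0.0522 V⁻¹.

λ = 0.0522 V⁻¹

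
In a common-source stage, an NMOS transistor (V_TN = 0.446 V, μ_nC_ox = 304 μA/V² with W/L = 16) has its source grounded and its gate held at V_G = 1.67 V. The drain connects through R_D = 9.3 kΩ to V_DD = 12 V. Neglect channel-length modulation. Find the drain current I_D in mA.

V_GS = V_G = 1.67 V, so V_ov = 1.67 − 0.446 = 1.22 V.
k_n = μ_nC_ox · (W/L) = 4.864 mA/V².
Assume saturation: I_D = ½ k_n V_ov² = 0.5 × 4.864 × 1.22² = 3.64 mA, giving V_DS = V_DD − I_D R_D = 12 − 3.64 × 9.3 = -21.9 V.
But -21.9 V < V_ov = 1.22 V, so the device is actually in triode.
In triode I_D = k_n[V_ov V_DS − ½ V_DS²] and I_D = (V_DD − V_DS)/R_D. Equating: 22.6 V_DS² − 56.37 V_DS + 12 = 0, giving V_DS = 0.235 V (the root below V_ov).
I_D = (12 − 0.235) / 9.3 = 1.27 mA.

I_D = 1.27 mA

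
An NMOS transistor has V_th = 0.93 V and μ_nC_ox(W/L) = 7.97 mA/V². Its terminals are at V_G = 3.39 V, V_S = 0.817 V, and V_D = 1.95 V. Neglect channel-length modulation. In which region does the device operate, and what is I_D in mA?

V_GS = V_G − V_S = 3.39 − 0.817 = 2.57 V; V_DS = V_D − V_S = 1.95 − 0.817 = 1.13 V.
V_ov = V_GS − V_th = 2.57 − 0.93 = 1.64 V.
Since V_DS = 1.13 V < V_ov = 1.64 V, the device is in the triode region.
I_D = k_n [V_ov · V_DS − ½ V_DS²] = 7.97 × [1.64 × 1.13 − 0.5 × 1.13²] = 9.72 mA.

Triode; I_D = 9.72 mA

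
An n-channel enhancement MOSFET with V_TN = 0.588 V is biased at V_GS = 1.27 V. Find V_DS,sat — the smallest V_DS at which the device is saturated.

The boundary between triode and saturation is V_DS = V_GS − V_TN = V_ov.
V_ov = 1.27 − 0.588 = 0.682 V.

V_DS,sat = 0.682 V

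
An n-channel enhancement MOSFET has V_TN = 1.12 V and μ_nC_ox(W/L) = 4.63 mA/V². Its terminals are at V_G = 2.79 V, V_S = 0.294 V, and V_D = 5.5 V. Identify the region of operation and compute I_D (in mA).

V_GS = V_G − V_S = 2.79 − 0.294 = 2.5 V; V_DS = V_D − V_S = 5.5 − 0.294 = 5.21 V.
V_ov = V_GS − V_TN = 2.5 − 1.12 = 1.38 V.
Since V_DS = 5.21 V ≥ V_ov = 1.38 V, the device is in saturation.
I_D = ½ k_n V_ov² = 0.5 × 4.63 × 1.38² = 4.38 mA.

Saturation; I_D = 4.38 mA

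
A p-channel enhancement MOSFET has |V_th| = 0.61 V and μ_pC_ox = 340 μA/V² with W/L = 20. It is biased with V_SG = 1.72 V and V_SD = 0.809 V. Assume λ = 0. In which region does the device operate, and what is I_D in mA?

Triode; I_D = 3.88 mA

k_p = μ_pC_ox · (W/L) = 6.8 mA/V².
V_ov = V_SG − |V_th| = 1.72 − 0.61 = 1.11 V.
Since V_SD = 0.809 V < V_ov = 1.11 V, the device is in the triode region.
I_D = k_p [V_ov · V_SD − ½ V_SD²] = 6.8 × [1.11 × 0.809 − 0.5 × 0.809²] = 3.88 mA.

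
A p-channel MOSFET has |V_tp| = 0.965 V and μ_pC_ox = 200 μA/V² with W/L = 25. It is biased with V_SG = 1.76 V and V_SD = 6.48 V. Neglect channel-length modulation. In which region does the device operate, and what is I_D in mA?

Saturation; I_D = 1.58 mA

k_p = μ_pC_ox · (W/L) = 5 mA/V².
V_ov = V_SG − |V_tp| = 1.76 − 0.965 = 0.795 V.
Since V_SD = 6.48 V ≥ V_ov = 0.795 V, the device is in saturation.
I_D = ½ k_p V_ov² = 0.5 × 5 × 0.795² = 1.58 mA.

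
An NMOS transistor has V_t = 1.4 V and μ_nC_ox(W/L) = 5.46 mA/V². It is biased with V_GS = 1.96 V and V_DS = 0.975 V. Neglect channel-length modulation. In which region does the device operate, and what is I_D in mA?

V_ov = V_GS − V_t = 1.96 − 1.4 = 0.56 V.
Since V_DS = 0.975 V ≥ V_ov = 0.56 V, the device is in saturation.
I_D = ½ k_n V_ov² = 0.5 × 5.46 × 0.56² = 0.856 mA.

Saturation; I_D = 0.856 mA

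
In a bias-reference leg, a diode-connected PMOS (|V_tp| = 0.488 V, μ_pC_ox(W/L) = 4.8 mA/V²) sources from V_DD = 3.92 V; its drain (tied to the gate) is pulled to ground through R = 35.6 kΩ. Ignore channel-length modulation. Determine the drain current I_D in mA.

I_D = 0.0909 mA

With gate tied to drain, V_SG = V_SD ≥ V_SG − |V_tp|, so the device is in saturation.
KCL at the drain: ½ k_p (V_SG − |V_tp|)² = (V_DD − V_SG)/R.
Let x = V_SG − 0.488. Then 85.4 x² + x − 3.432 = 0, giving x = 0.195 V (positive root), so V_SG = 0.683 V.
I_D = (V_DD − V_SG)/R = (3.92 − 0.683) / 35.6 = 0.0909 mA.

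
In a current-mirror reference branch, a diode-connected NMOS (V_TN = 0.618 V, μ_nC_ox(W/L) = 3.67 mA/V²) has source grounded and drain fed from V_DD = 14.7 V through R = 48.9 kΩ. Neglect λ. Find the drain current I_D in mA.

With gate tied to drain, V_GS = V_DS ≥ V_GS − V_TN, so the device is in saturation.
KCL at the drain: ½ k_n (V_GS − V_TN)² = (V_DD − V_GS)/R.
Let x = V_GS − 0.618. Then 89.7 x² + x − 14.08 = 0, giving x = 0.391 V (positive root), so V_GS = 1.01 V.
I_D = (V_DD − V_GS)/R = (14.7 − 1.01) / 48.9 = 0.28 mA.

I_D = 0.280 mA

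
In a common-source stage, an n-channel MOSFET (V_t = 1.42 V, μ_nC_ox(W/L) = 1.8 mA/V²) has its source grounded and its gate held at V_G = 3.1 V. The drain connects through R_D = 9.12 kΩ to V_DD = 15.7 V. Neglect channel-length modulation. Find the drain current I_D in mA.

I_D = 1.65 mA

V_GS = V_G = 3.1 V, so V_ov = 3.1 − 1.42 = 1.68 V.
Assume saturation: I_D = ½ k_n V_ov² = 0.5 × 1.8 × 1.68² = 2.54 mA, giving V_DS = V_DD − I_D R_D = 15.7 − 2.54 × 9.12 = -7.47 V.
But -7.47 V < V_ov = 1.68 V, so the device is actually in triode.
In triode I_D = k_n[V_ov V_DS − ½ V_DS²] and I_D = (V_DD − V_DS)/R_D. Equating: 8.21 V_DS² − 28.58 V_DS + 15.7 = 0, giving V_DS = 0.684 V (the root below V_ov).
I_D = (15.7 − 0.684) / 9.12 = 1.65 mA.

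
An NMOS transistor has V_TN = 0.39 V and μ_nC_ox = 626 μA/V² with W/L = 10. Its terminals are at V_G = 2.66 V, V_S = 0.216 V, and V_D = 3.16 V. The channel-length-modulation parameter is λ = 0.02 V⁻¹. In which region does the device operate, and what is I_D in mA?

Saturation; I_D = 14.0 mA

V_GS = V_G − V_S = 2.66 − 0.216 = 2.44 V; V_DS = V_D − V_S = 3.16 − 0.216 = 2.94 V.
k_n = μ_nC_ox · (W/L) = 6.26 mA/V².
V_ov = V_GS − V_TN = 2.44 − 0.39 = 2.05 V.
Since V_DS = 2.94 V ≥ V_ov = 2.05 V, the device is in saturation.
I_D = ½ k_n V_ov² (1 + λ V_DS) = 0.5 × 6.26 × 2.05² × (1 + 0.02 × 2.94) = 14 mA.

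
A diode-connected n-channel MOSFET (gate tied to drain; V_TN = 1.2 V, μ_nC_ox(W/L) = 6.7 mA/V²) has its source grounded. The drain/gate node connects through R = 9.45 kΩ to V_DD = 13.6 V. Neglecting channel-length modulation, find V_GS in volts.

With gate tied to drain, V_GS = V_DS ≥ V_GS − V_TN, so the device is in saturation.
KCL at the drain: ½ k_n (V_GS − V_TN)² = (V_DD − V_GS)/R.
Let x = V_GS − 1.2. Then 31.7 x² + x − 12.4 = 0, giving x = 0.61 V (positive root), so V_GS = 1.81 V.
I_D = (V_DD − V_GS)/R = (13.6 − 1.81) / 9.45 = 1.25 mA.

V_GS = 1.81 V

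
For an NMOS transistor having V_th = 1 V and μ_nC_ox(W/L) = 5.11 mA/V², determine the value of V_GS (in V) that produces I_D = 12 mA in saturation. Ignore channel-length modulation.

In saturation I_D = ½ k_n (V_GS − V_th)², so V_GS − V_th = √(2 I_D / k_n) = √(2 × 12 / 5.11) = 2.17 V.
V_GS = 1 + 2.17 = 3.17 V.

V_GS = 3.17 V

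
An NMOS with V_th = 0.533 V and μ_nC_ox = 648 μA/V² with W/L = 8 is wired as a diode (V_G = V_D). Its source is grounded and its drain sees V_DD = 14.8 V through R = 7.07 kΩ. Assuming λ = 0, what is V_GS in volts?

With gate tied to drain, V_GS = V_DS ≥ V_GS − V_th, so the device is in saturation.
k_n = μ_nC_ox · (W/L) = 5.184 mA/V².
KCL at the drain: ½ k_n (V_GS − V_th)² = (V_DD − V_GS)/R.
Let x = V_GS − 0.533. Then 18.3 x² + x − 14.27 = 0, giving x = 0.855 V (positive root), so V_GS = 1.39 V.
I_D = (V_DD − V_GS)/R = (14.8 − 1.39) / 7.07 = 1.9 mA.

V_GS = 1.39 V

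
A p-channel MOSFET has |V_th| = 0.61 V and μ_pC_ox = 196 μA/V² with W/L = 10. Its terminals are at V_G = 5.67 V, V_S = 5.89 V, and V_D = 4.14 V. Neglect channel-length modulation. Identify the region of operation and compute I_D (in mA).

Cutoff; I_D = 0 mA

V_SG = V_S − V_G = 5.89 − 5.67 = 0.22 V; V_SD = V_S − V_D = 5.89 − 4.14 = 1.75 V.
V_SG = 0.22 V < |V_th| = 0.61 V, so the transistor is in cutoff.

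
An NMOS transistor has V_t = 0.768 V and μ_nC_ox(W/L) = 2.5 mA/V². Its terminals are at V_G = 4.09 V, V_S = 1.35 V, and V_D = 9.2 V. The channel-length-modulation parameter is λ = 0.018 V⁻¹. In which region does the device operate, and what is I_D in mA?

Saturation; I_D = 5.55 mA

V_GS = V_G − V_S = 4.09 − 1.35 = 2.74 V; V_DS = V_D − V_S = 9.2 − 1.35 = 7.85 V.
V_ov = V_GS − V_t = 2.74 − 0.768 = 1.97 V.
Since V_DS = 7.85 V ≥ V_ov = 1.97 V, the device is in saturation.
I_D = ½ k_n V_ov² (1 + λ V_DS) = 0.5 × 2.5 × 1.97² × (1 + 0.018 × 7.85) = 5.55 mA.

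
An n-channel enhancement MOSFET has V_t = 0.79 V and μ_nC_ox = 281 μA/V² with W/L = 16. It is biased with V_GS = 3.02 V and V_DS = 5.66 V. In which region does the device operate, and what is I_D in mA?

k_n = μ_nC_ox · (W/L) = 4.496 mA/V².
V_ov = V_GS − V_t = 3.02 − 0.79 = 2.23 V.
Since V_DS = 5.66 V ≥ V_ov = 2.23 V, the device is in saturation.
I_D = ½ k_n V_ov² = 0.5 × 4.496 × 2.23² = 11.2 mA.

Saturation; I_D = 11.2 mA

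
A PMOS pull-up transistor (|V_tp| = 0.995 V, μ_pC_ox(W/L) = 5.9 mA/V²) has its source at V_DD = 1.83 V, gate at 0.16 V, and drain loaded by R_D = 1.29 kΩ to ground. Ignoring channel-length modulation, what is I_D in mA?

V_SG = V_DD − V_G = 1.83 − 0.16 = 1.67 V, so V_ov = 1.67 − 0.995 = 0.675 V.
Assume saturation: I_D = ½ k_p V_ov² = 0.5 × 5.9 × 0.675² = 1.34 mA, giving V_SD = V_DD − I_D R_D = 1.83 − 1.34 × 1.29 = 0.0961 V.
But 0.0961 V < V_ov = 0.675 V, so the device is actually in triode.
In triode I_D = k_p[V_ov V_SD − ½ V_SD²] and I_D = (V_DD − V_SD)/R_D. Equating: 3.81 V_SD² − 6.137 V_SD + 1.83 = 0, giving V_SD = 0.395 V (the root below V_ov).
I_D = (1.83 − 0.395) / 1.29 = 1.11 mA.

I_D = 1.11 mA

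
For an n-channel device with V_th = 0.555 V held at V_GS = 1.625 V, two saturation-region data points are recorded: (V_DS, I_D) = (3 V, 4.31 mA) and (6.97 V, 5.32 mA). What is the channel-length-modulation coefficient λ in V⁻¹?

With V_GS fixed, I_D ∝ (1 + λ V_DS) in saturation, so I_D2/I_D1 = (1 + λ V_DS2)/(1 + λ V_DS1).
5.32/4.31 = 1.234 = (1 + 6.97 λ)/(1 + 3 λ).
Solving: λ (I_D1 V_DS2 − I_D2 V_DS1) = I_D2 − I_D1, so λ = (5.32 − 4.31) / (4.31 × 6.97 − 5.32 × 3) = 1.01 / 14.1 = 0.0717 V⁻¹.

λ = 0.0717 V⁻¹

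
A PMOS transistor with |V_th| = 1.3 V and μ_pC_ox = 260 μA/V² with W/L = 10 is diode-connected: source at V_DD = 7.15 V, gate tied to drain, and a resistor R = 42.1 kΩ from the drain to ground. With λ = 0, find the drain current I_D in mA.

With gate tied to drain, V_SG = V_SD ≥ V_SG − |V_th|, so the device is in saturation.
k_p = μ_pC_ox · (W/L) = 2.6 mA/V².
KCL at the drain: ½ k_p (V_SG − |V_th|)² = (V_DD − V_SG)/R.
Let x = V_SG − 1.3. Then 54.7 x² + x − 5.85 = 0, giving x = 0.318 V (positive root), so V_SG = 1.62 V.
I_D = (V_DD − V_SG)/R = (7.15 − 1.62) / 42.1 = 0.131 mA.

I_D = 0.131 mA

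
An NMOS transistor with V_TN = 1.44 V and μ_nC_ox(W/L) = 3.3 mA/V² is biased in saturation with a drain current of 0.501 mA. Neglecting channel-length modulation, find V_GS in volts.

V_GS = 1.99 V

In saturation I_D = ½ k_n (V_GS − V_TN)², so V_GS − V_TN = √(2 I_D / k_n) = √(2 × 0.501 / 3.3) = 0.551 V.
V_GS = 1.44 + 0.551 = 1.99 V.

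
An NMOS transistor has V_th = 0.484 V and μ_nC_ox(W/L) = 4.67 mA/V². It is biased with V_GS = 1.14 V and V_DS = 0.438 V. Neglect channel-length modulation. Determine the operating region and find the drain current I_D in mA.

V_ov = V_GS − V_th = 1.14 − 0.484 = 0.656 V.
Since V_DS = 0.438 V < V_ov = 0.656 V, the device is in the triode region.
I_D = k_n [V_ov · V_DS − ½ V_DS²] = 4.67 × [0.656 × 0.438 − 0.5 × 0.438²] = 0.894 mA.

Triode; I_D = 0.894 mA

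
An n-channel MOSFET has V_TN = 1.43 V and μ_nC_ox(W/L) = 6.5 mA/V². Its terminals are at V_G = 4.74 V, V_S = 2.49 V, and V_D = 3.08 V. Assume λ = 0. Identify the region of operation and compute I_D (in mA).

V_GS = V_G − V_S = 4.74 − 2.49 = 2.25 V; V_DS = V_D − V_S = 3.08 − 2.49 = 0.59 V.
V_ov = V_GS − V_TN = 2.25 − 1.43 = 0.82 V.
Since V_DS = 0.59 V < V_ov = 0.82 V, the device is in the triode region.
I_D = k_n [V_ov · V_DS − ½ V_DS²] = 6.5 × [0.82 × 0.59 − 0.5 × 0.59²] = 2.01 mA.

Triode; I_D = 2.01 mA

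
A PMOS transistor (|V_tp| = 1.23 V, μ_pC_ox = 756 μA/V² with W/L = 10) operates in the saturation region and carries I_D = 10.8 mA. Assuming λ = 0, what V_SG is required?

k_p = μ_pC_ox · (W/L) = 7.56 mA/V².
In saturation I_D = ½ k_p (V_SG − |V_tp|)², so V_SG − |V_tp| = √(2 I_D / k_p) = √(2 × 10.8 / 7.56) = 1.69 V.
V_SG = 1.23 + 1.69 = 2.92 V.

V_SG = 2.92 V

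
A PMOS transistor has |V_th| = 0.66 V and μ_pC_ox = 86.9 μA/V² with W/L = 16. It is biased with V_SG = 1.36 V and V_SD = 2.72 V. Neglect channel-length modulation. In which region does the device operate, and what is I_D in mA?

k_p = μ_pC_ox · (W/L) = 1.39 mA/V².
V_ov = V_SG − |V_th| = 1.36 − 0.66 = 0.7 V.
Since V_SD = 2.72 V ≥ V_ov = 0.7 V, the device is in saturation.
I_D = ½ k_p V_ov² = 0.5 × 1.39 × 0.7² = 0.341 mA.

Saturation; I_D = 0.341 mA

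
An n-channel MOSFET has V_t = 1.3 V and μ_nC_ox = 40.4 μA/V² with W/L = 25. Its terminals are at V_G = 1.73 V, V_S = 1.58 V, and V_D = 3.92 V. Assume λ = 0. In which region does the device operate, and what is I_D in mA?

Cutoff; I_D = 0 mA

V_GS = V_G − V_S = 1.73 − 1.58 = 0.15 V; V_DS = V_D − V_S = 3.92 − 1.58 = 2.34 V.
V_GS = 0.15 V < V_t = 1.3 V, so the transistor is in cutoff.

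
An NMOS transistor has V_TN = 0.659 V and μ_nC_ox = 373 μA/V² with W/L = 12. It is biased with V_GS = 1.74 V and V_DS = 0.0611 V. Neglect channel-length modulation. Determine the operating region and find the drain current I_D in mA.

k_n = μ_nC_ox · (W/L) = 4.476 mA/V².
V_ov = V_GS − V_TN = 1.74 − 0.659 = 1.08 V.
Since V_DS = 0.0611 V < V_ov = 1.08 V, the device is in the triode region.
I_D = k_n [V_ov · V_DS − ½ V_DS²] = 4.476 × [1.08 × 0.0611 − 0.5 × 0.0611²] = 0.287 mA.

Triode; I_D = 0.287 mA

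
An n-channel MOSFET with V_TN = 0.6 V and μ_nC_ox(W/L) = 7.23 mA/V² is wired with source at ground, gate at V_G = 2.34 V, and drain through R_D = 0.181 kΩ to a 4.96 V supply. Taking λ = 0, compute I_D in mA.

V_GS = V_G = 2.34 V, so V_ov = 2.34 − 0.6 = 1.74 V.
Assume saturation: I_D = ½ k_n V_ov² = 0.5 × 7.23 × 1.74² = 10.9 mA, giving V_DS = V_DD − I_D R_D = 4.96 − 10.9 × 0.181 = 2.98 V.
V_DS = 2.98 V ≥ V_ov = 1.74 V, confirming saturation.

I_D = 10.9 mA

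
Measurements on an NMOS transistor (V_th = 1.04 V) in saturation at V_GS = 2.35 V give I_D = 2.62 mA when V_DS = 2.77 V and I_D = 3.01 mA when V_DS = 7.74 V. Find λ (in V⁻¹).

λ = 0.0327 V⁻¹

With V_GS fixed, I_D ∝ (1 + λ V_DS) in saturation, so I_D2/I_D1 = (1 + λ V_DS2)/(1 + λ V_DS1).
3.01/2.62 = 1.149 = (1 + 7.74 λ)/(1 + 2.77 λ).
Solving: λ (I_D1 V_DS2 − I_D2 V_DS1) = I_D2 − I_D1, so λ = (3.01 − 2.62) / (2.62 × 7.74 − 3.01 × 2.77) = 0.39 / 11.9 = 0.0327 V⁻¹.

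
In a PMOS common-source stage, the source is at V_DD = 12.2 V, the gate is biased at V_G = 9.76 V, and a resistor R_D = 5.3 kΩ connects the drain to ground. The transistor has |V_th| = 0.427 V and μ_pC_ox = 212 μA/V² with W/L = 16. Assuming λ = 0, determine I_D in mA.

I_D = 2.23 mA

V_SG = V_DD − V_G = 12.2 − 9.76 = 2.44 V, so V_ov = 2.44 − 0.427 = 2.01 V.
k_p = μ_pC_ox · (W/L) = 3.392 mA/V².
Assume saturation: I_D = ½ k_p V_ov² = 0.5 × 3.392 × 2.01² = 6.87 mA, giving V_SD = V_DD − I_D R_D = 12.2 − 6.87 × 5.3 = -24.2 V.
But -24.2 V < V_ov = 2.01 V, so the device is actually in triode.
In triode I_D = k_p[V_ov V_SD − ½ V_SD²] and I_D = (V_DD − V_SD)/R_D. Equating: 8.99 V_SD² − 37.19 V_SD + 12.2 = 0, giving V_SD = 0.359 V (the root below V_ov).
I_D = (12.2 − 0.359) / 5.3 = 2.23 mA.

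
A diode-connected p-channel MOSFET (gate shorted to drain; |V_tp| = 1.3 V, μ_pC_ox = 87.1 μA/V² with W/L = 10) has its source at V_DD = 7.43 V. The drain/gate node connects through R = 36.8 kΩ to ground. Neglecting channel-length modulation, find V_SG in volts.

V_SG = 1.89 V

With gate tied to drain, V_SG = V_SD ≥ V_SG − |V_tp|, so the device is in saturation.
k_p = μ_pC_ox · (W/L) = 0.871 mA/V².
KCL at the drain: ½ k_p (V_SG − |V_tp|)² = (V_DD − V_SG)/R.
Let x = V_SG − 1.3. Then 16 x² + x − 6.13 = 0, giving x = 0.588 V (positive root), so V_SG = 1.89 V.
I_D = (V_DD − V_SG)/R = (7.43 − 1.89) / 36.8 = 0.151 mA.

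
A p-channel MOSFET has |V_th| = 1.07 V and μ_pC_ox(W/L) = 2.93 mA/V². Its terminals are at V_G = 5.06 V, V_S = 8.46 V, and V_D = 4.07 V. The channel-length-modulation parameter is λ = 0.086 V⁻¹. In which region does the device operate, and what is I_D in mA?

Saturation; I_D = 11.0 mA

V_SG = V_S − V_G = 8.46 − 5.06 = 3.4 V; V_SD = V_S − V_D = 8.46 − 4.07 = 4.39 V.
V_ov = V_SG − |V_th| = 3.4 − 1.07 = 2.33 V.
Since V_SD = 4.39 V ≥ V_ov = 2.33 V, the device is in saturation.
I_D = ½ k_p V_ov² (1 + λ V_SD) = 0.5 × 2.93 × 2.33² × (1 + 0.086 × 4.39) = 11 mA.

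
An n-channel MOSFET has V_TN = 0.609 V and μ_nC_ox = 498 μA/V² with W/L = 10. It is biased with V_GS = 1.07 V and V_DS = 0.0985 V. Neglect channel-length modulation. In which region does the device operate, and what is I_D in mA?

Triode; I_D = 0.202 mA

k_n = μ_nC_ox · (W/L) = 4.98 mA/V².
V_ov = V_GS − V_TN = 1.07 − 0.609 = 0.461 V.
Since V_DS = 0.0985 V < V_ov = 0.461 V, the device is in the triode region.
I_D = k_n [V_ov · V_DS − ½ V_DS²] = 4.98 × [0.461 × 0.0985 − 0.5 × 0.0985²] = 0.202 mA.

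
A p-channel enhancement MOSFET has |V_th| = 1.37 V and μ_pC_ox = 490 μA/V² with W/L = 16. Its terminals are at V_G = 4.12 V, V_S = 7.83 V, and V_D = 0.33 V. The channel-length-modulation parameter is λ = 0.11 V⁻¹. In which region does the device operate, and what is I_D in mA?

V_SG = V_S − V_G = 7.83 − 4.12 = 3.71 V; V_SD = V_S − V_D = 7.83 − 0.33 = 7.5 V.
k_p = μ_pC_ox · (W/L) = 7.84 mA/V².
V_ov = V_SG − |V_th| = 3.71 − 1.37 = 2.34 V.
Since V_SD = 7.5 V ≥ V_ov = 2.34 V, the device is in saturation.
I_D = ½ k_p V_ov² (1 + λ V_SD) = 0.5 × 7.84 × 2.34² × (1 + 0.11 × 7.5) = 39.2 mA.

Saturation; I_D = 39.2 mA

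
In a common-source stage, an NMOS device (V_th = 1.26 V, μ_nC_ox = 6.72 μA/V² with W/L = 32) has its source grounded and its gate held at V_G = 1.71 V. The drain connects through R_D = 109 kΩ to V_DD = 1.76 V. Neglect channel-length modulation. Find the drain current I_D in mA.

V_GS = V_G = 1.71 V, so V_ov = 1.71 − 1.26 = 0.45 V.
k_n = μ_nC_ox · (W/L) = 0.215 mA/V².
Assume saturation: I_D = ½ k_n V_ov² = 0.5 × 0.215 × 0.45² = 0.0218 mA, giving V_DS = V_DD − I_D R_D = 1.76 − 0.0218 × 109 = -0.613 V.
But -0.613 V < V_ov = 0.45 V, so the device is actually in triode.
In triode I_D = k_n[V_ov V_DS − ½ V_DS²] and I_D = (V_DD − V_DS)/R_D. Equating: 11.7 V_DS² − 11.55 V_DS + 1.76 = 0, giving V_DS = 0.188 V (the root below V_ov).
I_D = (1.76 − 0.188) / 109 = 0.0144 mA.

I_D = 0.0144 mA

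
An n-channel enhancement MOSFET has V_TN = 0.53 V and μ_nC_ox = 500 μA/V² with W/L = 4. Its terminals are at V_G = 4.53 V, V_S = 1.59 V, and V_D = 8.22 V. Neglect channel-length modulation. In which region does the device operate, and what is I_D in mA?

V_GS = V_G − V_S = 4.53 − 1.59 = 2.94 V; V_DS = V_D − V_S = 8.22 − 1.59 = 6.63 V.
k_n = μ_nC_ox · (W/L) = 2 mA/V².
V_ov = V_GS − V_TN = 2.94 − 0.53 = 2.41 V.
Since V_DS = 6.63 V ≥ V_ov = 2.41 V, the device is in saturation.
I_D = ½ k_n V_ov² = 0.5 × 2 × 2.41² = 5.81 mA.

Saturation; I_D = 5.81 mA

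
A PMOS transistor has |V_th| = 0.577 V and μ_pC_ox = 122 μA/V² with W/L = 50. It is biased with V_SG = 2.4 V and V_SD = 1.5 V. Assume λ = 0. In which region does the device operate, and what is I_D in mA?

Triode; I_D = 9.82 mA

k_p = μ_pC_ox · (W/L) = 6.1 mA/V².
V_ov = V_SG − |V_th| = 2.4 − 0.577 = 1.82 V.
Since V_SD = 1.5 V < V_ov = 1.82 V, the device is in the triode region.
I_D = k_p [V_ov · V_SD − ½ V_SD²] = 6.1 × [1.82 × 1.5 − 0.5 × 1.5²] = 9.82 mA.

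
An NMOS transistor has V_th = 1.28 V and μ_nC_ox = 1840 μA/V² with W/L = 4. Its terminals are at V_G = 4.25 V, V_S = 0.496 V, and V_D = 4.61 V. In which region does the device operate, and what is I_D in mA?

Saturation; I_D = 22.5 mA

V_GS = V_G − V_S = 4.25 − 0.496 = 3.75 V; V_DS = V_D − V_S = 4.61 − 0.496 = 4.11 V.
k_n = μ_nC_ox · (W/L) = 7.36 mA/V².
V_ov = V_GS − V_th = 3.75 − 1.28 = 2.47 V.
Since V_DS = 4.11 V ≥ V_ov = 2.47 V, the device is in saturation.
I_D = ½ k_n V_ov² = 0.5 × 7.36 × 2.47² = 22.5 mA.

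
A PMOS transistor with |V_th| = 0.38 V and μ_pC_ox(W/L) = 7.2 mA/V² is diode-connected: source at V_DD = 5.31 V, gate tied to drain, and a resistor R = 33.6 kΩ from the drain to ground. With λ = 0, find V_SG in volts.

With gate tied to drain, V_SG = V_SD ≥ V_SG − |V_th|, so the device is in saturation.
KCL at the drain: ½ k_p (V_SG − |V_th|)² = (V_DD − V_SG)/R.
Let x = V_SG − 0.38. Then 121 x² + x − 4.93 = 0, giving x = 0.198 V (positive root), so V_SG = 0.578 V.
I_D = (V_DD − V_SG)/R = (5.31 − 0.578) / 33.6 = 0.141 mA.

V_SG = 0.578 V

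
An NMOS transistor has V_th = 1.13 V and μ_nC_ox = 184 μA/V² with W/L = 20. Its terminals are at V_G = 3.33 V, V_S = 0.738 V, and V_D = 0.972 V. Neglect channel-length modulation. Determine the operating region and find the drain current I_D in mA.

Triode; I_D = 1.16 mA

V_GS = V_G − V_S = 3.33 − 0.738 = 2.59 V; V_DS = V_D − V_S = 0.972 − 0.738 = 0.234 V.
k_n = μ_nC_ox · (W/L) = 3.68 mA/V².
V_ov = V_GS − V_th = 2.59 − 1.13 = 1.46 V.
Since V_DS = 0.234 V < V_ov = 1.46 V, the device is in the triode region.
I_D = k_n [V_ov · V_DS − ½ V_DS²] = 3.68 × [1.46 × 0.234 − 0.5 × 0.234²] = 1.16 mA.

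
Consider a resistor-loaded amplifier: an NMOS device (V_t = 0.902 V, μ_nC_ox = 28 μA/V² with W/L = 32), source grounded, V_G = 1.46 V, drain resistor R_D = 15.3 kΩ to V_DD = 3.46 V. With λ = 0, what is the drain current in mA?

V_GS = V_G = 1.46 V, so V_ov = 1.46 − 0.902 = 0.558 V.
k_n = μ_nC_ox · (W/L) = 0.896 mA/V².
Assume saturation: I_D = ½ k_n V_ov² = 0.5 × 0.896 × 0.558² = 0.139 mA, giving V_DS = V_DD − I_D R_D = 3.46 − 0.139 × 15.3 = 1.33 V.
V_DS = 1.33 V ≥ V_ov = 0.558 V, confirming saturation.

I_D = 0.139 mA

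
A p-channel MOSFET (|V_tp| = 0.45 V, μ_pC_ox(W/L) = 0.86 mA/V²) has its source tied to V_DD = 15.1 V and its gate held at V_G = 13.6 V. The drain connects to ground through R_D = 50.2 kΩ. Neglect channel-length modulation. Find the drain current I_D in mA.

V_SG = V_DD − V_G = 15.1 − 13.6 = 1.5 V, so V_ov = 1.5 − 0.45 = 1.05 V.
Assume saturation: I_D = ½ k_p V_ov² = 0.5 × 0.86 × 1.05² = 0.474 mA, giving V_SD = V_DD − I_D R_D = 15.1 − 0.474 × 50.2 = -8.7 V.
But -8.7 V < V_ov = 1.05 V, so the device is actually in triode.
In triode I_D = k_p[V_ov V_SD − ½ V_SD²] and I_D = (V_DD − V_SD)/R_D. Equating: 21.6 V_SD² − 46.33 V_SD + 15.1 = 0, giving V_SD = 0.401 V (the root below V_ov).
I_D = (15.1 − 0.401) / 50.2 = 0.293 mA.

I_D = 0.293 mA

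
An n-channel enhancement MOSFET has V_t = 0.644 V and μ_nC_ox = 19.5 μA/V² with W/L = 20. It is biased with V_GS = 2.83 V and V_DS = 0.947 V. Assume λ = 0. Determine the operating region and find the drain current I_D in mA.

Triode; I_D = 0.632 mA

k_n = μ_nC_ox · (W/L) = 0.39 mA/V².
V_ov = V_GS − V_t = 2.83 − 0.644 = 2.19 V.
Since V_DS = 0.947 V < V_ov = 2.19 V, the device is in the triode region.
I_D = k_n [V_ov · V_DS − ½ V_DS²] = 0.39 × [2.19 × 0.947 − 0.5 × 0.947²] = 0.632 mA.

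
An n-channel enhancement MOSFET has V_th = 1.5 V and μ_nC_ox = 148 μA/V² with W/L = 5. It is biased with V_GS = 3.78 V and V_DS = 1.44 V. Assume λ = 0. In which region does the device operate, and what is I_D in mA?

k_n = μ_nC_ox · (W/L) = 0.74 mA/V².
V_ov = V_GS − V_th = 3.78 − 1.5 = 2.28 V.
Since V_DS = 1.44 V < V_ov = 2.28 V, the device is in the triode region.
I_D = k_n [V_ov · V_DS − ½ V_DS²] = 0.74 × [2.28 × 1.44 − 0.5 × 1.44²] = 1.66 mA.

Triode; I_D = 1.66 mA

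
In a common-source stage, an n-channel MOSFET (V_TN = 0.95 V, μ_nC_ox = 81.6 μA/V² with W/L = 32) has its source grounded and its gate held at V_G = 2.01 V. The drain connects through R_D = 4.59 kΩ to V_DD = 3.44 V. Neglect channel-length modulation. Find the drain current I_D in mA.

V_GS = V_G = 2.01 V, so V_ov = 2.01 − 0.95 = 1.06 V.
k_n = μ_nC_ox · (W/L) = 2.611 mA/V².
Assume saturation: I_D = ½ k_n V_ov² = 0.5 × 2.611 × 1.06² = 1.47 mA, giving V_DS = V_DD − I_D R_D = 3.44 − 1.47 × 4.59 = -3.29 V.
But -3.29 V < V_ov = 1.06 V, so the device is actually in triode.
In triode I_D = k_n[V_ov V_DS − ½ V_DS²] and I_D = (V_DD − V_DS)/R_D. Equating: 5.99 V_DS² − 13.7 V_DS + 3.44 = 0, giving V_DS = 0.287 V (the root below V_ov).
I_D = (3.44 − 0.287) / 4.59 = 0.687 mA.

I_D = 0.687 mA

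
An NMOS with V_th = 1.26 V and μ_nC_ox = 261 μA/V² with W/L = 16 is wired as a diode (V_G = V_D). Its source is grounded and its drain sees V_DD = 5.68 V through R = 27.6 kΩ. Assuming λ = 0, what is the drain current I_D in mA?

I_D = 0.150 mA

With gate tied to drain, V_GS = V_DS ≥ V_GS − V_th, so the device is in saturation.
k_n = μ_nC_ox · (W/L) = 4.176 mA/V².
KCL at the drain: ½ k_n (V_GS − V_th)² = (V_DD − V_GS)/R.
Let x = V_GS − 1.26. Then 57.6 x² + x − 4.42 = 0, giving x = 0.268 V (positive root), so V_GS = 1.53 V.
I_D = (V_DD − V_GS)/R = (5.68 − 1.53) / 27.6 = 0.15 mA.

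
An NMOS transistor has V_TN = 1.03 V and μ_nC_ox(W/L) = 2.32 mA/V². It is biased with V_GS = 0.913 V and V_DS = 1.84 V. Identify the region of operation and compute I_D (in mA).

V_GS = 0.913 V < V_TN = 1.03 V, so the transistor is in cutoff.

Cutoff; I_D = 0 mA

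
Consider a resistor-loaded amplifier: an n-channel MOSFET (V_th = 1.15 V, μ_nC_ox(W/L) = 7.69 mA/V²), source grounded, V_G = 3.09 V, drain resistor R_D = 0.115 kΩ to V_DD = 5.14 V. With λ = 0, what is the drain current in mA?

I_D = 14.5 mA

V_GS = V_G = 3.09 V, so V_ov = 3.09 − 1.15 = 1.94 V.
Assume saturation: I_D = ½ k_n V_ov² = 0.5 × 7.69 × 1.94² = 14.5 mA, giving V_DS = V_DD − I_D R_D = 5.14 − 14.5 × 0.115 = 3.48 V.
V_DS = 3.48 V ≥ V_ov = 1.94 V, confirming saturation.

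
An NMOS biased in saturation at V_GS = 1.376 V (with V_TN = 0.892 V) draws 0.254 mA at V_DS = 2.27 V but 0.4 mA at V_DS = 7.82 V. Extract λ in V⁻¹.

With V_GS fixed, I_D ∝ (1 + λ V_DS) in saturation, so I_D2/I_D1 = (1 + λ V_DS2)/(1 + λ V_DS1).
0.4/0.254 = 1.575 = (1 + 7.82 λ)/(1 + 2.27 λ).
Solving: λ (I_D1 V_DS2 − I_D2 V_DS1) = I_D2 − I_D1, so λ = (0.4 − 0.254) / (0.254 × 7.82 − 0.4 × 2.27) = 0.146 / 1.08 = 0.135 V⁻¹.

λ = 0.135 V⁻¹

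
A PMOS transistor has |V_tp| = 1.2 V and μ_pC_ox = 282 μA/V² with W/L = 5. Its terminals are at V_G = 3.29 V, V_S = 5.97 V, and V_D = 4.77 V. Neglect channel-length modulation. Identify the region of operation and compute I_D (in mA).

V_SG = V_S − V_G = 5.97 − 3.29 = 2.68 V; V_SD = V_S − V_D = 5.97 − 4.77 = 1.2 V.
k_p = μ_pC_ox · (W/L) = 1.41 mA/V².
V_ov = V_SG − |V_tp| = 2.68 − 1.2 = 1.48 V.
Since V_SD = 1.2 V < V_ov = 1.48 V, the device is in the triode region.
I_D = k_p [V_ov · V_SD − ½ V_SD²] = 1.41 × [1.48 × 1.2 − 0.5 × 1.2²] = 1.49 mA.

Triode; I_D = 1.49 mA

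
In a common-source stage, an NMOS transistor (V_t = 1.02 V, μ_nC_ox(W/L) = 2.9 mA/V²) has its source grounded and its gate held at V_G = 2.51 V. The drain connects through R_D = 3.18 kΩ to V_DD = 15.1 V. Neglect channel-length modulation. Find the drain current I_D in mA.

I_D = 3.22 mA

V_GS = V_G = 2.51 V, so V_ov = 2.51 − 1.02 = 1.49 V.
Assume saturation: I_D = ½ k_n V_ov² = 0.5 × 2.9 × 1.49² = 3.22 mA, giving V_DS = V_DD − I_D R_D = 15.1 − 3.22 × 3.18 = 4.86 V.
V_DS = 4.86 V ≥ V_ov = 1.49 V, confirming saturation.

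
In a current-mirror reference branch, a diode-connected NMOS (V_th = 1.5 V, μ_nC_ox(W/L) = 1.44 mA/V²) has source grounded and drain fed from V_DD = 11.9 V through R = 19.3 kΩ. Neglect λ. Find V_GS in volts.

With gate tied to drain, V_GS = V_DS ≥ V_GS − V_th, so the device is in saturation.
KCL at the drain: ½ k_n (V_GS − V_th)² = (V_DD − V_GS)/R.
Let x = V_GS − 1.5. Then 13.9 x² + x − 10.4 = 0, giving x = 0.83 V (positive root), so V_GS = 2.33 V.
I_D = (V_DD − V_GS)/R = (11.9 − 2.33) / 19.3 = 0.496 mA.

V_GS = 2.33 V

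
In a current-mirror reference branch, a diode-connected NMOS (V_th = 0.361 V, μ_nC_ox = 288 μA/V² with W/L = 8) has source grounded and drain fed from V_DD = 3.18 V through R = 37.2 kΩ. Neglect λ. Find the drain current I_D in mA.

I_D = 0.0692 mA

With gate tied to drain, V_GS = V_DS ≥ V_GS − V_th, so the device is in saturation.
k_n = μ_nC_ox · (W/L) = 2.304 mA/V².
KCL at the drain: ½ k_n (V_GS − V_th)² = (V_DD − V_GS)/R.
Let x = V_GS − 0.361. Then 42.9 x² + x − 2.819 = 0, giving x = 0.245 V (positive root), so V_GS = 0.606 V.
I_D = (V_DD − V_GS)/R = (3.18 − 0.606) / 37.2 = 0.0692 mA.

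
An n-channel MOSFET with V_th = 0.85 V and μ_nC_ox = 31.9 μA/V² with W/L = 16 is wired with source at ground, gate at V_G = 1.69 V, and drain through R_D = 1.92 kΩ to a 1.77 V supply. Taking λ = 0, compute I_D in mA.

I_D = 0.180 mA

V_GS = V_G = 1.69 V, so V_ov = 1.69 − 0.85 = 0.84 V.
k_n = μ_nC_ox · (W/L) = 0.5104 mA/V².
Assume saturation: I_D = ½ k_n V_ov² = 0.5 × 0.5104 × 0.84² = 0.18 mA, giving V_DS = V_DD − I_D R_D = 1.77 − 0.18 × 1.92 = 1.42 V.
V_DS = 1.42 V ≥ V_ov = 0.84 V, confirming saturation.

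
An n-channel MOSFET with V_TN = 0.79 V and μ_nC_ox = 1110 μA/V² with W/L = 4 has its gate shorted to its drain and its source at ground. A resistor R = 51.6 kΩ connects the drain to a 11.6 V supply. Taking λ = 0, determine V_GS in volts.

With gate tied to drain, V_GS = V_DS ≥ V_GS − V_TN, so the device is in saturation.
k_n = μ_nC_ox · (W/L) = 4.44 mA/V².
KCL at the drain: ½ k_n (V_GS − V_TN)² = (V_DD − V_GS)/R.
Let x = V_GS − 0.79. Then 115 x² + x − 10.81 = 0, giving x = 0.303 V (positive root), so V_GS = 1.09 V.
I_D = (V_DD − V_GS)/R = (11.6 − 1.09) / 51.6 = 0.204 mA.

V_GS = 1.09 V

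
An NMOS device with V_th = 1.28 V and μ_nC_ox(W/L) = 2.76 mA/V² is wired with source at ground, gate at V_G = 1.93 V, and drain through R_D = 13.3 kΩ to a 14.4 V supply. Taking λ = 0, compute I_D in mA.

V_GS = V_G = 1.93 V, so V_ov = 1.93 − 1.28 = 0.65 V.
Assume saturation: I_D = ½ k_n V_ov² = 0.5 × 2.76 × 0.65² = 0.583 mA, giving V_DS = V_DD − I_D R_D = 14.4 − 0.583 × 13.3 = 6.65 V.
V_DS = 6.65 V ≥ V_ov = 0.65 V, confirming saturation.

I_D = 0.583 mA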